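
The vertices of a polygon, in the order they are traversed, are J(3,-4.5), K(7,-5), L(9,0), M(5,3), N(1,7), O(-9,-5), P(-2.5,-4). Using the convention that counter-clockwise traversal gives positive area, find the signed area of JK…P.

Apply the shoelace formula: 2A = Σ (x_i·y_{i+1} − x_{i+1}·y_i), indices taken mod 7.
Σ = (16.5) + (45) + (27) + (32) + (58) + (23.5) + (23.25) = 225.25
Signed area = Σ/2 = 112.625 (positive ⇒ counter-clockwise traversal).

112.625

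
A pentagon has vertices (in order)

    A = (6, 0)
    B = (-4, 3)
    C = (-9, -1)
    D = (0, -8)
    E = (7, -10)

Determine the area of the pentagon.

118.5

Apply Gauss's area formula: 2A = Σ (x_i·y_{i+1} − x_{i+1}·y_i), indices taken mod 5.
Cross-terms: 18, 31, 72, 56, 60  ⇒  Σ = 237
Area = |Σ|/2 = 118.5.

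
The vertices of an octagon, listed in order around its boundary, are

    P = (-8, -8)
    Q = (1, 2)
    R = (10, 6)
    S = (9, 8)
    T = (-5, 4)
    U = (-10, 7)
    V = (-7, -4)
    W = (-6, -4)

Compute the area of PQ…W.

Apply the surveyor's formula: 2A = Σ (x_i·y_{i+1} − x_{i+1}·y_i), indices taken mod 8.
P→Q: (-8)(2) − (1)(-8) = -8
Q→R: (1)(6) − (10)(2) = -14
R→S: (10)(8) − (9)(6) = 26
S→T: (9)(4) − (-5)(8) = 76
T→U: (-5)(7) − (-10)(4) = 5
U→V: (-10)(-4) − (-7)(7) = 89
V→W: (-7)(-4) − (-6)(-4) = 4
W→P: (-6)(-8) − (-8)(-4) = 16
Σ = 194
Area = |Σ|/2 = 97.

97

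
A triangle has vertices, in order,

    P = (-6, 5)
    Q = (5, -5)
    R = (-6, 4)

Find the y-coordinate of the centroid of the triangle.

Apply Gauss's area formula. First the cross-terms c_i = x_i·y_{i+1} − x_{i+1}·y_i:
  5, -10, -6  ⇒  2A = -11, A = -5.5.
Then Σ (y_i + y_{i+1})·c_i = -44, so ȳ = -44 / (6·(-5.5)) = 4/3.

4/3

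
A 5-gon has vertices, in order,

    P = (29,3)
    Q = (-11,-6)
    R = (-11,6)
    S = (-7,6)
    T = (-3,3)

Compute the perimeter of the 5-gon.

94

|PQ| = √((-40)² + (-9)²) = √1681 = 41
|QR| = √((0)² + (12)²) = √144 = 12
|RS| = √((4)² + (0)²) = √16 = 4
|ST| = √((4)² + (-3)²) = √25 = 5
|TP| = √((32)² + (0)²) = √1024 = 32
Perimeter = 41 + 12 + 4 + 5 + 32 = 94.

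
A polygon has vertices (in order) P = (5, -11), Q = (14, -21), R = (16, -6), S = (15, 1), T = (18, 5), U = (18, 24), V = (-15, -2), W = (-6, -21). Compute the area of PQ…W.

Apply the shoelace (surveyor's) formula: 2A = Σ (x_i·y_{i+1} − x_{i+1}·y_i), indices taken mod 8.
Cross-terms: 49, 252, 106, 57, 342, 324, 303, 171  ⇒  Σ = 1604
Area = |Σ|/2 = 802.

802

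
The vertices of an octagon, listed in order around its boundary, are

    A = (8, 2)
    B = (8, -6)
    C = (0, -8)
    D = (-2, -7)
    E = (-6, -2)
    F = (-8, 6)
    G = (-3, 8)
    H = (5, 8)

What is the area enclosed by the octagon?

A→B: (8)(-6) − (8)(2) = -64
B→C: (8)(-8) − (0)(-6) = -64
C→D: (0)(-7) − (-2)(-8) = -16
D→E: (-2)(-2) − (-6)(-7) = -38
E→F: (-6)(6) − (-8)(-2) = -52
F→G: (-8)(8) − (-3)(6) = -46
G→H: (-3)(8) − (5)(8) = -64
H→A: (5)(2) − (8)(8) = -54
Σ = -398
Area = |Σ|/2 = 199.

199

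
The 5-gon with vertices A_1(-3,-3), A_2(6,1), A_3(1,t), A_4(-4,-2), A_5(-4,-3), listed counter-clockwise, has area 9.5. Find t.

0

Write out the shoelace sum; only the two edges meeting at A_3 involve t:
2·Area = [(6·t − 1·1) + (1·(-2) − (-4)·t)] + 22
       = 10·t + 19 = 19
⇒ t = 0.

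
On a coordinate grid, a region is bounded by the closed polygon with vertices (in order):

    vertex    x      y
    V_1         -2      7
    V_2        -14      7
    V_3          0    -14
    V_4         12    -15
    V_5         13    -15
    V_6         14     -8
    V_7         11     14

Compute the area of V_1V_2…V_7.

479

Apply the surveyor's formula: 2A = Σ (x_i·y_{i+1} − x_{i+1}·y_i), indices taken mod 7.
Σ = (84) + (196) + (168) + (15) + (106) + (284) + (105) = 958
Area = |Σ|/2 = 479.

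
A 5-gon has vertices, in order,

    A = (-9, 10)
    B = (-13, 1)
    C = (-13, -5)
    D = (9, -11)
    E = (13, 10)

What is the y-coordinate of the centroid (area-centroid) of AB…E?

121/140

Apply Gauss's area formula. First the cross-terms c_i = x_i·y_{i+1} − x_{i+1}·y_i:
  121, 78, 188, 233, 220  ⇒  2A = 840, A = 420.
Then Σ (y_i + y_{i+1})·c_i = 2178, so ȳ = 2178 / (6·420) = 121/140.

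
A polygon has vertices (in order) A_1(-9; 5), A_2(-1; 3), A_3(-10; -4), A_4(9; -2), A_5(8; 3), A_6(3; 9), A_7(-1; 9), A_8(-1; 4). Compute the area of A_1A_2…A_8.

123

Cross-terms: -22, 34, 56, 43, 63, 36, 5, 31  ⇒  Σ = 246
Area = |Σ|/2 = 123.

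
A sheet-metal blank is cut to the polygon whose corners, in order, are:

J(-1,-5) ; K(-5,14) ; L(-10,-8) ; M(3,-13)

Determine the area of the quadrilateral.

Apply the shoelace (surveyor's) formula: 2A = Σ (x_i·y_{i+1} − x_{i+1}·y_i), indices taken mod 4.
Σ = (-39) + (180) + (154) + (-28) = 267
Area = |Σ|/2 = 133.5.

133.5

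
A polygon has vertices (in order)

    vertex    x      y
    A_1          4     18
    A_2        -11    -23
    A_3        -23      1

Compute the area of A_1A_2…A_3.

Apply the surveyor's formula: 2A = Σ (x_i·y_{i+1} − x_{i+1}·y_i), indices taken mod 3.
Σ = (106) + (-540) + (-418) = -852
Area = |Σ|/2 = 426.

426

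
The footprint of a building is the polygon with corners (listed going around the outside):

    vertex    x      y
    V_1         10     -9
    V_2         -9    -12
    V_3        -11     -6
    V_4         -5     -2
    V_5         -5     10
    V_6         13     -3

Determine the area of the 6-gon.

Apply the surveyor's formula: 2A = Σ (x_i·y_{i+1} − x_{i+1}·y_i), indices taken mod 6.
V_1→V_2: (10)(-12) − (-9)(-9) = -201
V_2→V_3: (-9)(-6) − (-11)(-12) = -78
V_3→V_4: (-11)(-2) − (-5)(-6) = -8
V_4→V_5: (-5)(10) − (-5)(-2) = -60
V_5→V_6: (-5)(-3) − (13)(10) = -115
V_6→V_1: (13)(-9) − (10)(-3) = -87
Σ = -549
Area = |Σ|/2 = 274.5.

274.5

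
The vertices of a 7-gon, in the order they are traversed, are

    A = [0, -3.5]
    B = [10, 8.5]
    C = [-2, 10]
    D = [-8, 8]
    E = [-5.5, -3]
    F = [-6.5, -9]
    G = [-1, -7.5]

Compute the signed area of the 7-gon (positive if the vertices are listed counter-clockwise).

178.625

Cross-terms: 35, 117, 64, 68, 30, 39.75, 3.5  ⇒  Σ = 357.25
Signed area = Σ/2 = 178.625 (positive ⇒ counter-clockwise traversal).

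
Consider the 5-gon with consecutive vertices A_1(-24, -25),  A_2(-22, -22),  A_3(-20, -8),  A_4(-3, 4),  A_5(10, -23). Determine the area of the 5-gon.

581.5

Σ = (-22) + (-264) + (-104) + (29) + (-802) = -1163
Area = |Σ|/2 = 581.5.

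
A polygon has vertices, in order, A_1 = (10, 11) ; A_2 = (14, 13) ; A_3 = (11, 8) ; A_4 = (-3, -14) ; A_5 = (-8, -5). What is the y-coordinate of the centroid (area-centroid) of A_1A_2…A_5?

-73/60

Apply the surveyor's formula. First the cross-terms c_i = x_i·y_{i+1} − x_{i+1}·y_i:
  -24, -31, -130, -97, -38  ⇒  2A = -320, A = -160.
Then Σ (y_i + y_{i+1})·c_i = 1168, so ȳ = 1168 / (6·(-160)) = -73/60.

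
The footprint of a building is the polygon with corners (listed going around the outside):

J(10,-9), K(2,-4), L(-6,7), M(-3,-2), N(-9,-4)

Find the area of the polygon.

58

Apply the shoelace (surveyor's) formula: 2A = Σ (x_i·y_{i+1} − x_{i+1}·y_i), indices taken mod 5.
Σ = (-22) + (-10) + (33) + (-6) + (121) = 116
Area = |Σ|/2 = 58.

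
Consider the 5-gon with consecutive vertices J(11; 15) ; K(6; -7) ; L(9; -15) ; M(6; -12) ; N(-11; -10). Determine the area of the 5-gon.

229.5

Apply the shoelace (surveyor's) formula: 2A = Σ (x_i·y_{i+1} − x_{i+1}·y_i), indices taken mod 5.
J→K: (11)(-7) − (6)(15) = -167
K→L: (6)(-15) − (9)(-7) = -27
L→M: (9)(-12) − (6)(-15) = -18
M→N: (6)(-10) − (-11)(-12) = -192
N→J: (-11)(15) − (11)(-10) = -55
Σ = -459
Area = |Σ|/2 = 229.5.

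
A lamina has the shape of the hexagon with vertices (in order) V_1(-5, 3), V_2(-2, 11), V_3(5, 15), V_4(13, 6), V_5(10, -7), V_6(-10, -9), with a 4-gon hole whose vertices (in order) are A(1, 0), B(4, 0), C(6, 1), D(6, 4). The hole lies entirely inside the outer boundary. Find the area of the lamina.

333.5

Outer boundary:
Apply the shoelace formula: 2A = Σ (x_i·y_{i+1} − x_{i+1}·y_i), indices taken mod 6.
V_1→V_2: (-5)(11) − (-2)(3) = -49
V_2→V_3: (-2)(15) − (5)(11) = -85
V_3→V_4: (5)(6) − (13)(15) = -165
V_4→V_5: (13)(-7) − (10)(6) = -151
V_5→V_6: (10)(-9) − (-10)(-7) = -160
V_6→V_1: (-10)(3) − (-5)(-9) = -75
Σ = -685
Area = |Σ|/2 = 342.5.
Hole:
Apply the shoelace formula: 2A = Σ (x_i·y_{i+1} − x_{i+1}·y_i), indices taken mod 4.
Σ = (0) + (4) + (18) + (-4) = 18
Area = |Σ|/2 = 9.
Net area = 342.5 − 9 = 333.5.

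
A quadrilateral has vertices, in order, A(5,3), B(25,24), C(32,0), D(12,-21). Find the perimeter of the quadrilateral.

|AB| = √((20)² + (21)²) = √841 = 29
|BC| = √((7)² + (-24)²) = √625 = 25
|CD| = √((-20)² + (-21)²) = √841 = 29
|DA| = √((-7)² + (24)²) = √625 = 25
Perimeter = 29 + 25 + 29 + 25 = 108.

108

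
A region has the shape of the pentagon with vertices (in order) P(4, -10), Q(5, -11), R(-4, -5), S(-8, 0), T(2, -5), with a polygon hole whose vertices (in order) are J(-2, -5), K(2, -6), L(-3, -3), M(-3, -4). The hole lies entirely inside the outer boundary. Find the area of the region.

Outer boundary:
Apply the surveyor's formula: 2A = Σ (x_i·y_{i+1} − x_{i+1}·y_i), indices taken mod 5.
Σ = (6) + (-69) + (-40) + (40) + (0) = -63
Area = |Σ|/2 = 31.5.
Hole:
Cross-terms: 22, -24, 3, 7  ⇒  Σ = 8
Area = |Σ|/2 = 4.
Net area = 31.5 − 4 = 27.5.

27.5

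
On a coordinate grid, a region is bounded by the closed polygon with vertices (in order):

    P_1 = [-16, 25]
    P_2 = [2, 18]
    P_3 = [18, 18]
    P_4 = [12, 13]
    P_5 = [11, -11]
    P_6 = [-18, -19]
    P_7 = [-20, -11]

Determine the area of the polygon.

1074

Apply the surveyor's formula: 2A = Σ (x_i·y_{i+1} − x_{i+1}·y_i), indices taken mod 7.
Σ = (-338) + (-288) + (18) + (-275) + (-407) + (-182) + (-676) = -2148
Area = |Σ|/2 = 1074.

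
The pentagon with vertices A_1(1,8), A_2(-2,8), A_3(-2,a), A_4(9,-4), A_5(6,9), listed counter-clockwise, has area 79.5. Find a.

Write out the shoelace sum; only the two edges meeting at A_3 involve a:
2·Area = [((-2)·a − (-2)·8) + ((-2)·(-4) − 9·a)] + 168
       = -11·a + 192 = 159
⇒ a = 3.

3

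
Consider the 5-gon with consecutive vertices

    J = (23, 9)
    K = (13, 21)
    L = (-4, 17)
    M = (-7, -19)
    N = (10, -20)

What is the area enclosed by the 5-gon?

Σ = (366) + (305) + (195) + (330) + (550) = 1746
Area = |Σ|/2 = 873.

873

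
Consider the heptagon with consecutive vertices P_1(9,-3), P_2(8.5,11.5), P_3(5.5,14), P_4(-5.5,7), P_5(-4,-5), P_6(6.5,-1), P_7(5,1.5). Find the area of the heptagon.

Apply the surveyor's formula: 2A = Σ (x_i·y_{i+1} − x_{i+1}·y_i), indices taken mod 7.
Cross-terms: 129, 55.75, 115.5, 55.5, 36.5, 14.75, -28.5  ⇒  Σ = 378.5
Area = |Σ|/2 = 189.25.

189.25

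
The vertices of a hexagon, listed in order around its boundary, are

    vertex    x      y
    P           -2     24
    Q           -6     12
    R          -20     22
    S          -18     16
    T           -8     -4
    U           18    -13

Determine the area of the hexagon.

543

Apply the surveyor's formula: 2A = Σ (x_i·y_{i+1} − x_{i+1}·y_i), indices taken mod 6.
P→Q: (-2)(12) − (-6)(24) = 120
Q→R: (-6)(22) − (-20)(12) = 108
R→S: (-20)(16) − (-18)(22) = 76
S→T: (-18)(-4) − (-8)(16) = 200
T→U: (-8)(-13) − (18)(-4) = 176
U→P: (18)(24) − (-2)(-13) = 406
Σ = 1086
Area = |Σ|/2 = 543.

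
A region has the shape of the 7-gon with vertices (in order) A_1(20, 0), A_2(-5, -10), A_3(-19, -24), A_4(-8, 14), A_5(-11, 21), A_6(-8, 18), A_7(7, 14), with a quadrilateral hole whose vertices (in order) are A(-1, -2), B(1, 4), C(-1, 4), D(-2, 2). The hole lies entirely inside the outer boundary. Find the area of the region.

Outer boundary:
A_1→A_2: (20)(-10) − (-5)(0) = -200
A_2→A_3: (-5)(-24) − (-19)(-10) = -70
A_3→A_4: (-19)(14) − (-8)(-24) = -458
A_4→A_5: (-8)(21) − (-11)(14) = -14
A_5→A_6: (-11)(18) − (-8)(21) = -30
A_6→A_7: (-8)(14) − (7)(18) = -238
A_7→A_1: (7)(0) − (20)(14) = -280
Σ = -1290
Area = |Σ|/2 = 645.
Hole:
Apply the surveyor's formula: 2A = Σ (x_i·y_{i+1} − x_{i+1}·y_i), indices taken mod 4.
Σ = (-2) + (8) + (6) + (6) = 18
Area = |Σ|/2 = 9.
Net area = 645 − 9 = 636.

636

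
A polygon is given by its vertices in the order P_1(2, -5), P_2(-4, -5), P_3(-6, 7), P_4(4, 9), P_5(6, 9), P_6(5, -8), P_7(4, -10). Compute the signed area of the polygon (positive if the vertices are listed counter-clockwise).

-149.5

Apply the shoelace (surveyor's) formula: 2A = Σ (x_i·y_{i+1} − x_{i+1}·y_i), indices taken mod 7.
Σ = (-30) + (-58) + (-82) + (-18) + (-93) + (-18) + (0) = -299
Signed area = Σ/2 = -149.5 (negative ⇒ clockwise traversal).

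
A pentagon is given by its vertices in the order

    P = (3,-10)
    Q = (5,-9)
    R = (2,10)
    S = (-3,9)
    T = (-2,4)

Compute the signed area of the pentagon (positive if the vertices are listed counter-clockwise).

76.5

Σ = (23) + (68) + (48) + (6) + (8) = 153
Signed area = Σ/2 = 76.5 (positive ⇒ counter-clockwise traversal).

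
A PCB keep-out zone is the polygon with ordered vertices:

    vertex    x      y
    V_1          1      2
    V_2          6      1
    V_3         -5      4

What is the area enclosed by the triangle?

2

V_1→V_2: (1)(1) − (6)(2) = -11
V_2→V_3: (6)(4) − (-5)(1) = 29
V_3→V_1: (-5)(2) − (1)(4) = -14
Σ = 4
Area = |Σ|/2 = 2.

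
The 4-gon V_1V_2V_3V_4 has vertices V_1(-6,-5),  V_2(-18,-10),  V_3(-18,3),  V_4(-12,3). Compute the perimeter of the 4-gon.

42

|V_1V_2| = √((-12)² + (-5)²) = √169 = 13
|V_2V_3| = √((0)² + (13)²) = √169 = 13
|V_3V_4| = √((6)² + (0)²) = √36 = 6
|V_4V_1| = √((6)² + (-8)²) = √100 = 10
Perimeter = 13 + 13 + 6 + 10 = 42.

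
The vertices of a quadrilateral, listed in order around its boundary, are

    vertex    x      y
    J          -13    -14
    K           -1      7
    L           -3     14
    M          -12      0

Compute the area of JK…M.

J→K: (-13)(7) − (-1)(-14) = -105
K→L: (-1)(14) − (-3)(7) = 7
L→M: (-3)(0) − (-12)(14) = 168
M→J: (-12)(-14) − (-13)(0) = 168
Σ = 238
Area = |Σ|/2 = 119.

119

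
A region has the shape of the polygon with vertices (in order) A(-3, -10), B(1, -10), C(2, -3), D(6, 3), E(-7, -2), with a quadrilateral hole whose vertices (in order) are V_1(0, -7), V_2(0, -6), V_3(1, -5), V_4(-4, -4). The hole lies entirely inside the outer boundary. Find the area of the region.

Outer boundary:
Σ = (40) + (17) + (24) + (9) + (64) = 154
Area = |Σ|/2 = 77.
Hole:
Σ = (0) + (6) + (-24) + (28) = 10
Area = |Σ|/2 = 5.
Net area = 77 − 5 = 72.

72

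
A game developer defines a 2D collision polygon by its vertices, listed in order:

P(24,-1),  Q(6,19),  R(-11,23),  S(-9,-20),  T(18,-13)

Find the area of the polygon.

Apply Gauss's area formula: 2A = Σ (x_i·y_{i+1} − x_{i+1}·y_i), indices taken mod 5.
Cross-terms: 462, 347, 427, 477, 294  ⇒  Σ = 2007
Area = |Σ|/2 = 1003.5.

1003.5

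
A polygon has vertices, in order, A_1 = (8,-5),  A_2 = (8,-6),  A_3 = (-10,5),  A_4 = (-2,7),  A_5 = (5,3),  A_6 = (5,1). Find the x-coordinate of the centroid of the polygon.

Apply the shoelace (surveyor's) formula. First the cross-terms c_i = x_i·y_{i+1} − x_{i+1}·y_i:
  -8, -20, -60, -41, -10, -33  ⇒  2A = -172, A = -86.
Then Σ (x_i + x_{i+1})·c_i = -20, so x̄ = -20 / (6·(-86)) = 5/129.

5/129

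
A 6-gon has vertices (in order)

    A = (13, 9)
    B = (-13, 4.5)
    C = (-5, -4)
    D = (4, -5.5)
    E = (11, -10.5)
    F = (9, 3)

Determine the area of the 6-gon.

240.75

Apply the shoelace formula: 2A = Σ (x_i·y_{i+1} − x_{i+1}·y_i), indices taken mod 6.
Σ = (175.5) + (74.5) + (43.5) + (18.5) + (127.5) + (42) = 481.5
Area = |Σ|/2 = 240.75.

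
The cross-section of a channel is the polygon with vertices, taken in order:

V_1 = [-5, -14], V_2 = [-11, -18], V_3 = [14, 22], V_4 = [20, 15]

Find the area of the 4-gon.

Apply Gauss's area formula: 2A = Σ (x_i·y_{i+1} − x_{i+1}·y_i), indices taken mod 4.
Σ = (-64) + (10) + (-230) + (-205) = -489
Area = |Σ|/2 = 244.5.

244.5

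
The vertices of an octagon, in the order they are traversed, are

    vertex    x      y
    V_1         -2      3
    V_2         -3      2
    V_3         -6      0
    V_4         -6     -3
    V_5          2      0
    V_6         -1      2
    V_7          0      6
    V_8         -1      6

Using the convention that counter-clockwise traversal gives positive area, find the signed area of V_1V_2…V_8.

Apply Gauss's area formula: 2A = Σ (x_i·y_{i+1} − x_{i+1}·y_i), indices taken mod 8.
Σ = (5) + (12) + (18) + (6) + (4) + (-6) + (6) + (9) = 54
Signed area = Σ/2 = 27 (positive ⇒ counter-clockwise traversal).

27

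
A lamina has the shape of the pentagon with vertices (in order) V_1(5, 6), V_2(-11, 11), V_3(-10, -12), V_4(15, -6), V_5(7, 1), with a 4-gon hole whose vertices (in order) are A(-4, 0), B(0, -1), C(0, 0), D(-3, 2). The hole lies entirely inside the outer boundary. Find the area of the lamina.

Outer boundary:
Σ = (121) + (242) + (240) + (57) + (37) = 697
Area = |Σ|/2 = 348.5.
Hole:
Apply the shoelace (surveyor's) formula: 2A = Σ (x_i·y_{i+1} − x_{i+1}·y_i), indices taken mod 4.
Σ = (4) + (0) + (0) + (8) = 12
Area = |Σ|/2 = 6.
Net area = 348.5 − 6 = 342.5.

342.5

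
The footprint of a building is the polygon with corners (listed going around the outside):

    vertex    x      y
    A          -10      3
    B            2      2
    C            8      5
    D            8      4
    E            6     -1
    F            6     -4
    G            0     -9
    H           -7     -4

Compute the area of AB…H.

134

Apply the shoelace (surveyor's) formula: 2A = Σ (x_i·y_{i+1} − x_{i+1}·y_i), indices taken mod 8.
A→B: (-10)(2) − (2)(3) = -26
B→C: (2)(5) − (8)(2) = -6
C→D: (8)(4) − (8)(5) = -8
D→E: (8)(-1) − (6)(4) = -32
E→F: (6)(-4) − (6)(-1) = -18
F→G: (6)(-9) − (0)(-4) = -54
G→H: (0)(-4) − (-7)(-9) = -63
H→A: (-7)(3) − (-10)(-4) = -61
Σ = -268
Area = |Σ|/2 = 134.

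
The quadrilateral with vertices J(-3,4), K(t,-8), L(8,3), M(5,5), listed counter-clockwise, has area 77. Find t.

The doubled signed area Σ (x_i y_{i+1} − x_{i+1} y_i) is linear in t.
With t=0 it equals 148; the coefficient of t is -1 (from the two edges through K).
So -1·t + 148 = 2·77 = 154 ⇒ t = -6.

-6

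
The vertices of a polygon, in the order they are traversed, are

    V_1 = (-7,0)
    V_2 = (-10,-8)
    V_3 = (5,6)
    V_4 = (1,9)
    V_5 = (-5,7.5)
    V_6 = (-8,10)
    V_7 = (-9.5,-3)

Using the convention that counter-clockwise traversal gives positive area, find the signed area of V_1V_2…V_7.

Apply the surveyor's formula: 2A = Σ (x_i·y_{i+1} − x_{i+1}·y_i), indices taken mod 7.
Σ = (56) + (-20) + (39) + (52.5) + (10) + (119) + (-21) = 235.5
Signed area = Σ/2 = 117.75 (positive ⇒ counter-clockwise traversal).

117.75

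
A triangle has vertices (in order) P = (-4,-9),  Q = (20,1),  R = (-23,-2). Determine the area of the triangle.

Apply the shoelace (surveyor's) formula: 2A = Σ (x_i·y_{i+1} − x_{i+1}·y_i), indices taken mod 3.
Cross-terms: 176, -17, 199  ⇒  Σ = 358
Area = |Σ|/2 = 179.

179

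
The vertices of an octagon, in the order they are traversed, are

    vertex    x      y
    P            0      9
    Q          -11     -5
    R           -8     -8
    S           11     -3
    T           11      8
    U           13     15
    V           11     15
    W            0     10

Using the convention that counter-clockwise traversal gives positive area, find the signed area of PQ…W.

Apply the shoelace (surveyor's) formula: 2A = Σ (x_i·y_{i+1} − x_{i+1}·y_i), indices taken mod 8.
Σ = (99) + (48) + (112) + (121) + (61) + (30) + (110) + (0) = 581
Signed area = Σ/2 = 290.5 (positive ⇒ counter-clockwise traversal).

290.5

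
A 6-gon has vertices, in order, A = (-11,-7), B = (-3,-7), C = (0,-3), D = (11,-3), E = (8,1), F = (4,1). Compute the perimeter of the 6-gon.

50

|AB| = √((8)² + (0)²) = √64 = 8
|BC| = √((3)² + (4)²) = √25 = 5
|CD| = √((11)² + (0)²) = √121 = 11
|DE| = √((-3)² + (4)²) = √25 = 5
|EF| = √((-4)² + (0)²) = √16 = 4
|FA| = √((-15)² + (-8)²) = √289 = 17
Perimeter = 8 + 5 + 11 + 5 + 4 + 17 = 50.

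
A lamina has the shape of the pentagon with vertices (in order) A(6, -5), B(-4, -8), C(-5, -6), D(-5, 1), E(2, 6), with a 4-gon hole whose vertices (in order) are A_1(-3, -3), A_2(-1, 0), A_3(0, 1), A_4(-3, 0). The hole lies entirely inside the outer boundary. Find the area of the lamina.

Outer boundary:
Apply the surveyor's formula: 2A = Σ (x_i·y_{i+1} − x_{i+1}·y_i), indices taken mod 5.
Cross-terms: -68, -16, -35, -32, -46  ⇒  Σ = -197
Area = |Σ|/2 = 98.5.
Hole:
Σ = (-3) + (-1) + (3) + (9) = 8
Area = |Σ|/2 = 4.
Net area = 98.5 − 4 = 94.5.

94.5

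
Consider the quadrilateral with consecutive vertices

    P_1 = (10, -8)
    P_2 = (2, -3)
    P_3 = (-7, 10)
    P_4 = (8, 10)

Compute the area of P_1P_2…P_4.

Apply Gauss's area formula: 2A = Σ (x_i·y_{i+1} − x_{i+1}·y_i), indices taken mod 4.
Σ = (-14) + (-1) + (-150) + (-164) = -329
Area = |Σ|/2 = 164.5.

164.5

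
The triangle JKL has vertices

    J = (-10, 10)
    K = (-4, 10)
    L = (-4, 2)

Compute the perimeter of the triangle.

24

|JK| = √((6)² + (0)²) = √36 = 6
|KL| = √((0)² + (-8)²) = √64 = 8
|LJ| = √((-6)² + (8)²) = √100 = 10
Perimeter = 6 + 8 + 10 = 24.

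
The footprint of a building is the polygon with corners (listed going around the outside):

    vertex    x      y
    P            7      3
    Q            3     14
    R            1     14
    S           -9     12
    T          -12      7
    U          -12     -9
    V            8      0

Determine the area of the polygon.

312

Apply the shoelace (surveyor's) formula: 2A = Σ (x_i·y_{i+1} − x_{i+1}·y_i), indices taken mod 7.
Cross-terms: 89, 28, 138, 81, 192, 72, 24  ⇒  Σ = 624
Area = |Σ|/2 = 312.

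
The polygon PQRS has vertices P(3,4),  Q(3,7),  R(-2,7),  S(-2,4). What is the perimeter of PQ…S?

16

|PQ| = √((0)² + (3)²) = √9 = 3
|QR| = √((-5)² + (0)²) = √25 = 5
|RS| = √((0)² + (-3)²) = √9 = 3
|SP| = √((5)² + (0)²) = √25 = 5
Perimeter = 3 + 5 + 3 + 5 = 16.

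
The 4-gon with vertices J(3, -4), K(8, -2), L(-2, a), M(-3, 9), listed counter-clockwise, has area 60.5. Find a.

12

The doubled signed area Σ (x_i y_{i+1} − x_{i+1} y_i) is linear in a.
With a=0 it equals -11; the coefficient of a is 11 (from the two edges through L).
So 11·a + -11 = 2·60.5 = 121 ⇒ a = 12.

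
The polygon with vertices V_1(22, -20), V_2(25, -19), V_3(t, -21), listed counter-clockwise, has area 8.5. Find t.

Write out the shoelace sum; only the two edges meeting at V_3 involve t:
2·Area = [(25·(-21) − t·(-19)) + (t·(-20) − 22·(-21))] + 82
       = -1·t + 19 = 17
⇒ t = 2.

2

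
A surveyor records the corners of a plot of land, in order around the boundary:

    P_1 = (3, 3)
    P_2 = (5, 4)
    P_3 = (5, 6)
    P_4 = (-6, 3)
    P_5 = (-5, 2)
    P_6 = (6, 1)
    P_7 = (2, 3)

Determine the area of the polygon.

P_1→P_2: (3)(4) − (5)(3) = -3
P_2→P_3: (5)(6) − (5)(4) = 10
P_3→P_4: (5)(3) − (-6)(6) = 51
P_4→P_5: (-6)(2) − (-5)(3) = 3
P_5→P_6: (-5)(1) − (6)(2) = -17
P_6→P_7: (6)(3) − (2)(1) = 16
P_7→P_1: (2)(3) − (3)(3) = -3
Σ = 57
Area = |Σ|/2 = 28.5.

28.5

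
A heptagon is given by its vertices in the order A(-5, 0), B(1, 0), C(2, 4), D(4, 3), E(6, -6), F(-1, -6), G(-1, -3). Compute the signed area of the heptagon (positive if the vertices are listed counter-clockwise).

-54

Apply the surveyor's formula: 2A = Σ (x_i·y_{i+1} − x_{i+1}·y_i), indices taken mod 7.
A→B: (-5)(0) − (1)(0) = 0
B→C: (1)(4) − (2)(0) = 4
C→D: (2)(3) − (4)(4) = -10
D→E: (4)(-6) − (6)(3) = -42
E→F: (6)(-6) − (-1)(-6) = -42
F→G: (-1)(-3) − (-1)(-6) = -3
G→A: (-1)(0) − (-5)(-3) = -15
Σ = -108
Signed area = Σ/2 = -54 (negative ⇒ clockwise traversal).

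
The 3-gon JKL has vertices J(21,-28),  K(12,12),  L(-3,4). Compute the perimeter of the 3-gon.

|JK| = √((-9)² + (40)²) = √1681 = 41
|KL| = √((-15)² + (-8)²) = √289 = 17
|LJ| = √((24)² + (-32)²) = √1600 = 40
Perimeter = 41 + 17 + 40 = 98.

98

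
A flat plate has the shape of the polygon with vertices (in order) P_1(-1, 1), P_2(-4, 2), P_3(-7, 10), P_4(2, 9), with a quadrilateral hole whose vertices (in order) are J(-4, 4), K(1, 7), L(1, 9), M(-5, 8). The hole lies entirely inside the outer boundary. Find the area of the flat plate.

Outer boundary:
Apply Gauss's area formula: 2A = Σ (x_i·y_{i+1} − x_{i+1}·y_i), indices taken mod 4.
P_1→P_2: (-1)(2) − (-4)(1) = 2
P_2→P_3: (-4)(10) − (-7)(2) = -26
P_3→P_4: (-7)(9) − (2)(10) = -83
P_4→P_1: (2)(1) − (-1)(9) = 11
Σ = -96
Area = |Σ|/2 = 48.
Hole:
Apply Gauss's area formula: 2A = Σ (x_i·y_{i+1} − x_{i+1}·y_i), indices taken mod 4.
Σ = (-32) + (2) + (53) + (12) = 35
Area = |Σ|/2 = 17.5.
Net area = 48 − 17.5 = 30.5.

30.5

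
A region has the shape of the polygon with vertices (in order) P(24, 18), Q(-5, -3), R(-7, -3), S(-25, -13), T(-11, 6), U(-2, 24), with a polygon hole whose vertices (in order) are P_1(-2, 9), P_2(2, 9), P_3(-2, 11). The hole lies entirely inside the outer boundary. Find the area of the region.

560.5

Outer boundary:
Apply the shoelace formula: 2A = Σ (x_i·y_{i+1} − x_{i+1}·y_i), indices taken mod 6.
Cross-terms: 18, -6, 16, -293, -252, -612  ⇒  Σ = -1129
Area = |Σ|/2 = 564.5.
Hole:
Σ = (-36) + (40) + (4) = 8
Area = |Σ|/2 = 4.
Net area = 564.5 − 4 = 560.5.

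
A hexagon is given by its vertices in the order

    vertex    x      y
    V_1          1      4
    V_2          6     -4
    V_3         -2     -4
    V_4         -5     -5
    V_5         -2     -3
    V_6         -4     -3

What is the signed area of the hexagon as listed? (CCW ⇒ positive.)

Apply Gauss's area formula: 2A = Σ (x_i·y_{i+1} − x_{i+1}·y_i), indices taken mod 6.
V_1→V_2: (1)(-4) − (6)(4) = -28
V_2→V_3: (6)(-4) − (-2)(-4) = -32
V_3→V_4: (-2)(-5) − (-5)(-4) = -10
V_4→V_5: (-5)(-3) − (-2)(-5) = 5
V_5→V_6: (-2)(-3) − (-4)(-3) = -6
V_6→V_1: (-4)(4) − (1)(-3) = -13
Σ = -84
Signed area = Σ/2 = -42 (negative ⇒ clockwise traversal).

-42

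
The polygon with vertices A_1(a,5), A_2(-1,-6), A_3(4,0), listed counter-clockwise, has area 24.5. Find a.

Write out the shoelace sum; only the two edges meeting at A_1 involve a:
2·Area = [(4·5 − a·0) + (a·(-6) − (-1)·5)] + 24
       = -6·a + 49 = 49
⇒ a = 0.

0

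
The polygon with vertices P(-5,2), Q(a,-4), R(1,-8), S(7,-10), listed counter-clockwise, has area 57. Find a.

Write out the shoelace sum; only the two edges meeting at Q involve a:
2·Area = [((-5)·(-4) − a·2) + (a·(-8) − 1·(-4))] + 10
       = -10·a + 34 = 114
⇒ a = -8.

-8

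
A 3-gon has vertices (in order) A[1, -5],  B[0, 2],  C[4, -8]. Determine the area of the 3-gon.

Apply the shoelace (surveyor's) formula: 2A = Σ (x_i·y_{i+1} − x_{i+1}·y_i), indices taken mod 3.
Σ = (2) + (-8) + (-12) = -18
Area = |Σ|/2 = 9.

9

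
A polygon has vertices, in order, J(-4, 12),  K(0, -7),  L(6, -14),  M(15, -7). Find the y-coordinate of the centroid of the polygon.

-3

Apply the shoelace formula. First the cross-terms c_i = x_i·y_{i+1} − x_{i+1}·y_i:
  28, 42, 168, 152  ⇒  2A = 390, A = 195.
Then Σ (y_i + y_{i+1})·c_i = -3510, so ȳ = -3510 / (6·195) = -3.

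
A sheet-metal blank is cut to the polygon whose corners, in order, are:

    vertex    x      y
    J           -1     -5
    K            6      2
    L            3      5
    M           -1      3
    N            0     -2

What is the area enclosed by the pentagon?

33

Apply the surveyor's formula: 2A = Σ (x_i·y_{i+1} − x_{i+1}·y_i), indices taken mod 5.
Σ = (28) + (24) + (14) + (2) + (-2) = 66
Area = |Σ|/2 = 33.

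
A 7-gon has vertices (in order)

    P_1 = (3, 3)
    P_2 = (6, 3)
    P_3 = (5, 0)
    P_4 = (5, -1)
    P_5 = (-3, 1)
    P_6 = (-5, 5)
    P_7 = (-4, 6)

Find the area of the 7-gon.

38.5

Apply the shoelace formula: 2A = Σ (x_i·y_{i+1} − x_{i+1}·y_i), indices taken mod 7.
Cross-terms: -9, -15, -5, 2, -10, -10, -30  ⇒  Σ = -77
Area = |Σ|/2 = 38.5.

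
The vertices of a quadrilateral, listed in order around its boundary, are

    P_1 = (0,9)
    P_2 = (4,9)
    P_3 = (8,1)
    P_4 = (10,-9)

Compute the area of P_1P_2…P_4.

Apply the shoelace (surveyor's) formula: 2A = Σ (x_i·y_{i+1} − x_{i+1}·y_i), indices taken mod 4.
Cross-terms: -36, -68, -82, 90  ⇒  Σ = -96
Area = |Σ|/2 = 48.

48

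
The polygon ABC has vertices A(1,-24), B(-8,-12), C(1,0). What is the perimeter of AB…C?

|AB| = √((-9)² + (12)²) = √225 = 15
|BC| = √((9)² + (12)²) = √225 = 15
|CA| = √((0)² + (-24)²) = √576 = 24
Perimeter = 15 + 15 + 24 = 54.

54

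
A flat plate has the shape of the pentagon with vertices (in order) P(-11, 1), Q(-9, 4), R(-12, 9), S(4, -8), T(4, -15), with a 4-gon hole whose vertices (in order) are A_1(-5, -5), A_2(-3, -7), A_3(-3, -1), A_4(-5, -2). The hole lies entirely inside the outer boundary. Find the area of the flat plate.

Outer boundary:
Apply Gauss's area formula: 2A = Σ (x_i·y_{i+1} − x_{i+1}·y_i), indices taken mod 5.
Cross-terms: -35, -33, 60, -28, -161  ⇒  Σ = -197
Area = |Σ|/2 = 98.5.
Hole:
Cross-terms: 20, -18, 1, 15  ⇒  Σ = 18
Area = |Σ|/2 = 9.
Net area = 98.5 − 9 = 89.5.

89.5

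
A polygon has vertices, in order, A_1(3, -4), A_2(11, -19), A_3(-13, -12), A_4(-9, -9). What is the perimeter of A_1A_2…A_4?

60

|A_1A_2| = √((8)² + (-15)²) = √289 = 17
|A_2A_3| = √((-24)² + (7)²) = √625 = 25
|A_3A_4| = √((4)² + (3)²) = √25 = 5
|A_4A_1| = √((12)² + (5)²) = √169 = 13
Perimeter = 17 + 25 + 5 + 13 = 60.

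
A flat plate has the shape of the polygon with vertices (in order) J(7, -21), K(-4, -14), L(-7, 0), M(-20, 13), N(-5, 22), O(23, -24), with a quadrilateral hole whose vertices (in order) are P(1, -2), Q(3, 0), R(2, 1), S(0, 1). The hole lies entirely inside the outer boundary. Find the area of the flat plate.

Outer boundary:
Cross-terms: -182, -98, -91, -375, -386, -315  ⇒  Σ = -1447
Area = |Σ|/2 = 723.5.
Hole:
Apply Gauss's area formula: 2A = Σ (x_i·y_{i+1} − x_{i+1}·y_i), indices taken mod 4.
Σ = (6) + (3) + (2) + (-1) = 10
Area = |Σ|/2 = 5.
Net area = 723.5 − 5 = 718.5.

718.5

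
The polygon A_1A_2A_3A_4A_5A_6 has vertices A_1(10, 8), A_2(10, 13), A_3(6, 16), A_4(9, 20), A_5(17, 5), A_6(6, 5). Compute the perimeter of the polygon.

48

|A_1A_2| = √((0)² + (5)²) = √25 = 5
|A_2A_3| = √((-4)² + (3)²) = √25 = 5
|A_3A_4| = √((3)² + (4)²) = √25 = 5
|A_4A_5| = √((8)² + (-15)²) = √289 = 17
|A_5A_6| = √((-11)² + (0)²) = √121 = 11
|A_6A_1| = √((4)² + (3)²) = √25 = 5
Perimeter = 5 + 5 + 5 + 17 + 11 + 5 = 48.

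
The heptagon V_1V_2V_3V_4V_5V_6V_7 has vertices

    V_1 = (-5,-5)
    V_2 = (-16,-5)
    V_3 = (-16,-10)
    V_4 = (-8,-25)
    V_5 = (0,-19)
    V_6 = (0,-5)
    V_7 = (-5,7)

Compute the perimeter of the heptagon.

|V_1V_2| = √((-11)² + (0)²) = √121 = 11
|V_2V_3| = √((0)² + (-5)²) = √25 = 5
|V_3V_4| = √((8)² + (-15)²) = √289 = 17
|V_4V_5| = √((8)² + (6)²) = √100 = 10
|V_5V_6| = √((0)² + (14)²) = √196 = 14
|V_6V_7| = √((-5)² + (12)²) = √169 = 13
|V_7V_1| = √((0)² + (-12)²) = √144 = 12
Perimeter = 11 + 5 + 17 + 10 + 14 + 13 + 12 = 82.

82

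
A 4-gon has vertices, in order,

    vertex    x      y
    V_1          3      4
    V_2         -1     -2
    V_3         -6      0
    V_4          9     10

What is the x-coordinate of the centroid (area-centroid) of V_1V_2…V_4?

7/51

Apply the surveyor's formula. First the cross-terms c_i = x_i·y_{i+1} − x_{i+1}·y_i:
  -2, -12, -60, 6  ⇒  2A = -68, A = -34.
Then Σ (x_i + x_{i+1})·c_i = -28, so x̄ = -28 / (6·(-34)) = 7/51.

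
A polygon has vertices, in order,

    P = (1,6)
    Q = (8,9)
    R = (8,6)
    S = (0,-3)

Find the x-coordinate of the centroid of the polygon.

11/3

Apply Gauss's area formula. First the cross-terms c_i = x_i·y_{i+1} − x_{i+1}·y_i:
  -39, -24, -24, 3  ⇒  2A = -84, A = -42.
Then Σ (x_i + x_{i+1})·c_i = -924, so x̄ = -924 / (6·(-42)) = 11/3.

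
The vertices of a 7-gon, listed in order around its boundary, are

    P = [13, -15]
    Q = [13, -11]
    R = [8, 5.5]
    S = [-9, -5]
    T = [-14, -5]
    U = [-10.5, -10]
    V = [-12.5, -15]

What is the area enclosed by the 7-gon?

349.25

Apply the surveyor's formula: 2A = Σ (x_i·y_{i+1} − x_{i+1}·y_i), indices taken mod 7.
P→Q: (13)(-11) − (13)(-15) = 52
Q→R: (13)(5.5) − (8)(-11) = 159.5
R→S: (8)(-5) − (-9)(5.5) = 9.5
S→T: (-9)(-5) − (-14)(-5) = -25
T→U: (-14)(-10) − (-10.5)(-5) = 87.5
U→V: (-10.5)(-15) − (-12.5)(-10) = 32.5
V→P: (-12.5)(-15) − (13)(-15) = 382.5
Σ = 698.5
Area = |Σ|/2 = 349.25.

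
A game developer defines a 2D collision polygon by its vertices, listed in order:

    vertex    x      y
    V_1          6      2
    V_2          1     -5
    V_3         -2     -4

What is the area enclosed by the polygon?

13

Apply Gauss's area formula: 2A = Σ (x_i·y_{i+1} − x_{i+1}·y_i), indices taken mod 3.
V_1→V_2: (6)(-5) − (1)(2) = -32
V_2→V_3: (1)(-4) − (-2)(-5) = -14
V_3→V_1: (-2)(2) − (6)(-4) = 20
Σ = -26
Area = |Σ|/2 = 13.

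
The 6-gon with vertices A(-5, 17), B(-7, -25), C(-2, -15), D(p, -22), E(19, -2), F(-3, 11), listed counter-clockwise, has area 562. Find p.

Write out the shoelace sum; only the two edges meeting at D involve p:
2·Area = [((-2)·(-22) − p·(-15)) + (p·(-2) − 19·(-22))] + 506
       = 13·p + 968 = 1124
⇒ p = 12.

12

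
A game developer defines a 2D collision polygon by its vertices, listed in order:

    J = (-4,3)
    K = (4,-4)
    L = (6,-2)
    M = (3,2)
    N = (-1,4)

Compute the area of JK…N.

32.5

Apply the shoelace formula: 2A = Σ (x_i·y_{i+1} − x_{i+1}·y_i), indices taken mod 5.
Σ = (4) + (16) + (18) + (14) + (13) = 65
Area = |Σ|/2 = 32.5.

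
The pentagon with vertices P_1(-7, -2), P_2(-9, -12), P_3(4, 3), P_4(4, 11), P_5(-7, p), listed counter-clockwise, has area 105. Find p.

0

Write out the shoelace sum; only the two edges meeting at P_5 involve p:
2·Area = [(4·p − (-7)·11) + ((-7)·(-2) − (-7)·p)] + 119
       = 11·p + 210 = 210
⇒ p = 0.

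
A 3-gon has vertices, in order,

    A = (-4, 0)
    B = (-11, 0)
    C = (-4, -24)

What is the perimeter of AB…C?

56

|AB| = √((-7)² + (0)²) = √49 = 7
|BC| = √((7)² + (-24)²) = √625 = 25
|CA| = √((0)² + (24)²) = √576 = 24
Perimeter = 7 + 25 + 24 = 56.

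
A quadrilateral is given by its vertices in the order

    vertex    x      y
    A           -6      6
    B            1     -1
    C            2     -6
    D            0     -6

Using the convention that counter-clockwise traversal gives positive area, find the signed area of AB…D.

Σ = (0) + (-4) + (-12) + (-36) = -52
Signed area = Σ/2 = -26 (negative ⇒ clockwise traversal).

-26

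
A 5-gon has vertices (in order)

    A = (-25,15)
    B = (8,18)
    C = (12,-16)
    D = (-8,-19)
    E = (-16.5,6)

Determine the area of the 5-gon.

A→B: (-25)(18) − (8)(15) = -570
B→C: (8)(-16) − (12)(18) = -344
C→D: (12)(-19) − (-8)(-16) = -356
D→E: (-8)(6) − (-16.5)(-19) = -361.5
E→A: (-16.5)(15) − (-25)(6) = -97.5
Σ = -1729
Area = |Σ|/2 = 864.5.

864.5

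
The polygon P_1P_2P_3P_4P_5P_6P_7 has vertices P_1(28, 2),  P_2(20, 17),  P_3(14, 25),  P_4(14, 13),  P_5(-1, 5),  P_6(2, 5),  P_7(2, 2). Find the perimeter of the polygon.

|P_1P_2| = √((-8)² + (15)²) = √289 = 17
|P_2P_3| = √((-6)² + (8)²) = √100 = 10
|P_3P_4| = √((0)² + (-12)²) = √144 = 12
|P_4P_5| = √((-15)² + (-8)²) = √289 = 17
|P_5P_6| = √((3)² + (0)²) = √9 = 3
|P_6P_7| = √((0)² + (-3)²) = √9 = 3
|P_7P_1| = √((26)² + (0)²) = √676 = 26
Perimeter = 17 + 10 + 12 + 17 + 3 + 3 + 26 = 88.

88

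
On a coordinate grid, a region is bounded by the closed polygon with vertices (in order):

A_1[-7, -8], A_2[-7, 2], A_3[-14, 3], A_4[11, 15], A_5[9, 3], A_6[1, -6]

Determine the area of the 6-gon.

257.5

Apply Gauss's area formula: 2A = Σ (x_i·y_{i+1} − x_{i+1}·y_i), indices taken mod 6.
Σ = (-70) + (7) + (-243) + (-102) + (-57) + (-50) = -515
Area = |Σ|/2 = 257.5.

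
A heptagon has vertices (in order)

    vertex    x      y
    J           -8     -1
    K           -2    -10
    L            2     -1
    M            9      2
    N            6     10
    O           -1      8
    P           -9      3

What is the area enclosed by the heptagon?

175.5

Σ = (78) + (22) + (13) + (78) + (58) + (69) + (33) = 351
Area = |Σ|/2 = 175.5.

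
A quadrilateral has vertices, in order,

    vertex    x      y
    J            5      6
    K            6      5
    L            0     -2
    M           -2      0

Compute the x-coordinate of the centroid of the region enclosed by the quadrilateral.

Apply Gauss's area formula. First the cross-terms c_i = x_i·y_{i+1} − x_{i+1}·y_i:
  -11, -12, -4, -12  ⇒  2A = -39, A = -19.5.
Then Σ (x_i + x_{i+1})·c_i = -221, so x̄ = -221 / (6·(-19.5)) = 17/9.

17/9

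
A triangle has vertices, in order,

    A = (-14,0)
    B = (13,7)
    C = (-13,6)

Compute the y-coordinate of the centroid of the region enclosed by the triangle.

Apply the shoelace (surveyor's) formula. First the cross-terms c_i = x_i·y_{i+1} − x_{i+1}·y_i:
  -98, 169, 84  ⇒  2A = 155, A = 77.5.
Then Σ (y_i + y_{i+1})·c_i = 2015, so ȳ = 2015 / (6·77.5) = 13/3.

13/3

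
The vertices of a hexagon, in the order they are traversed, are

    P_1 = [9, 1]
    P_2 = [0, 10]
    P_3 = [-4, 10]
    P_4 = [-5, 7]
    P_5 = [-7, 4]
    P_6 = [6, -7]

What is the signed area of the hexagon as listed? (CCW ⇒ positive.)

137.5

Σ = (90) + (40) + (22) + (29) + (25) + (69) = 275
Signed area = Σ/2 = 137.5 (positive ⇒ counter-clockwise traversal).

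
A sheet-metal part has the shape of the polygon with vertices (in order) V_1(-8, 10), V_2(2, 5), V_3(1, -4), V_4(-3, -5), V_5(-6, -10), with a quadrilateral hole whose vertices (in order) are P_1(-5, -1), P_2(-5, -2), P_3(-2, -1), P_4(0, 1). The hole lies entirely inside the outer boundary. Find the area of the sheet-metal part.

Outer boundary:
Cross-terms: -60, -13, -17, 0, -140  ⇒  Σ = -230
Area = |Σ|/2 = 115.
Hole:
Apply the shoelace formula: 2A = Σ (x_i·y_{i+1} − x_{i+1}·y_i), indices taken mod 4.
Σ = (5) + (1) + (-2) + (5) = 9
Area = |Σ|/2 = 4.5.
Net area = 115 − 4.5 = 110.5.

110.5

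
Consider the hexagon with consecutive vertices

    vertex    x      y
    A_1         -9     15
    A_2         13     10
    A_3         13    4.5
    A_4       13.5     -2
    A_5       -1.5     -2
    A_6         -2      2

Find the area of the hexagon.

246.125

Apply Gauss's area formula: 2A = Σ (x_i·y_{i+1} − x_{i+1}·y_i), indices taken mod 6.
A_1→A_2: (-9)(10) − (13)(15) = -285
A_2→A_3: (13)(4.5) − (13)(10) = -71.5
A_3→A_4: (13)(-2) − (13.5)(4.5) = -86.75
A_4→A_5: (13.5)(-2) − (-1.5)(-2) = -30
A_5→A_6: (-1.5)(2) − (-2)(-2) = -7
A_6→A_1: (-2)(15) − (-9)(2) = -12
Σ = -492.25
Area = |Σ|/2 = 246.125.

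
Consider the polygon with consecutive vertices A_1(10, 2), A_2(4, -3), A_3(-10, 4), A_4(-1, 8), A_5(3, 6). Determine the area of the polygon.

106

Apply the shoelace (surveyor's) formula: 2A = Σ (x_i·y_{i+1} − x_{i+1}·y_i), indices taken mod 5.
Σ = (-38) + (-14) + (-76) + (-30) + (-54) = -212
Area = |Σ|/2 = 106.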